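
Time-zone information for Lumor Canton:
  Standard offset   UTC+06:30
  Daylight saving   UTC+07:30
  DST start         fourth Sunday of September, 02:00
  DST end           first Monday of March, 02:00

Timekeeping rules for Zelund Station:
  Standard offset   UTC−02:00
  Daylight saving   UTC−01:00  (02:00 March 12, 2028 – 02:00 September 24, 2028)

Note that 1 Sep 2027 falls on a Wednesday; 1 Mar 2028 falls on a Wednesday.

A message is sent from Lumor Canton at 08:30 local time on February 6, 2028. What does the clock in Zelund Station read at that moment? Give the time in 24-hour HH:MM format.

23:00

1 September 2027 is a Wednesday, so the first Sunday is September 5 and the fourth is September 26.
1 March 2028 is a Wednesday, so the first Monday is March 6.
February 6, 2028 lies within the daylight-saving period (26 September 2027 – 6 March 2028), so Lumor Canton is on daylight time, UTC+07:30.
08:30 Lumor Canton − 7h30m = 01:00 UTC.
At the standard offset (UTC−02:00), 01:00 UTC − 2h = 23:00 Zelund Station standard time (rolling into the previous day, 5 February 2028).
Daylight saving runs 12 March – 24 September; the standard-time date in Zelund Station, February 5, 2028, is outside that window, so Zelund Station is on standard time at UTC−02:00.
01:00 UTC − 2h = 23:00 Zelund Station (rolling into the previous day, 5 February 2028).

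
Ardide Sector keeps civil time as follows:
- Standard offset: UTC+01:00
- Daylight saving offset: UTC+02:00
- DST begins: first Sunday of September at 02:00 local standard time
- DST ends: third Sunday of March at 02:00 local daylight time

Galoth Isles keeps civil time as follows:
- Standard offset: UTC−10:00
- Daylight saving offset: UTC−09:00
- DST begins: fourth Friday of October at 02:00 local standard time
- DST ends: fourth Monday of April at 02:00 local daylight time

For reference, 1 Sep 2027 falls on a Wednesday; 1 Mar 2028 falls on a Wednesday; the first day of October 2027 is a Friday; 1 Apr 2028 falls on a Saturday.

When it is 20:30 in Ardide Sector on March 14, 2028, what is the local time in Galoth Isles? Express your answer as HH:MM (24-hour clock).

1 September 2027 is a Wednesday, so the first Sunday is September 5.
1 March 2028 is a Wednesday, so the first Sunday is March 5 and the third is March 19.
Daylight saving runs 5 September 2027 – 19 March 2028; March 14, 2028 is inside that window, so Ardide Sector is at UTC+02:00.
20:30 Ardide Sector − 2h = 18:30 UTC.
1 October 2027 is a Friday, so the first Friday is October 1 and the fourth is October 22.
1 April 2028 is a Saturday, so the first Monday is April 3 and the fourth is April 24.
At the standard offset (UTC−10:00), 18:30 UTC − 10h = 08:30 Galoth Isles standard time.
Daylight saving runs 22 October 2027 – 24 April 2028; the standard-time date in Galoth Isles, March 14, 2028, is inside that window, so Galoth Isles is at UTC−09:00.
18:30 UTC − 9h = 09:30 Galoth Isles.

09:30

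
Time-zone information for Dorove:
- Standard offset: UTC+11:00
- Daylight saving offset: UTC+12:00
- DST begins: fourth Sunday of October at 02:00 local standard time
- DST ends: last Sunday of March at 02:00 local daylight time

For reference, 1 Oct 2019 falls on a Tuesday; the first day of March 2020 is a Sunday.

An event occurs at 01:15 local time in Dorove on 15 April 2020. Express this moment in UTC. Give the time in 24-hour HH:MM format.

1 October 2019 is a Tuesday, so the first Sunday is October 6 and the fourth is October 27.
1 March 2020 is a Sunday, so Sundays fall on 1, 8, 15, 22, 29; the last is March 29.
15 April 2020 does not fall between 27 October 2019 and 29 March 2020, so daylight saving is not in effect and Dorove is at UTC+11:00.
01:15 local − 11h = 14:15 UTC (rolling into the previous day, 14 April 2020).

14:15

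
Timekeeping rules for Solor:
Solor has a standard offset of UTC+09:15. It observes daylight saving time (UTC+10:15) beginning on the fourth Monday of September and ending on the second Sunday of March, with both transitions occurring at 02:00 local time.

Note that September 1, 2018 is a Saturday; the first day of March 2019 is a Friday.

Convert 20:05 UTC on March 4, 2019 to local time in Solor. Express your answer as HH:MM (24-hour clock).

1 September 2018 is a Saturday, so the first Monday is September 3 and the fourth is September 24.
1 March 2019 is a Friday, so the first Sunday is March 3 and the second is March 10.
At the standard offset (UTC+09:15), 20:05 UTC + 9h15m = 05:20 Solor standard time (rolling into the next day, 5 March 2019).
The standard-time date in Solor, March 5, 2019, lies within the daylight-saving period (24 September 2018 – 10 March 2019), so Solor is on daylight time, UTC+10:15.
20:05 UTC + 10h15m = 06:20 local (rolling into the next day, 5 March 2019).

06:20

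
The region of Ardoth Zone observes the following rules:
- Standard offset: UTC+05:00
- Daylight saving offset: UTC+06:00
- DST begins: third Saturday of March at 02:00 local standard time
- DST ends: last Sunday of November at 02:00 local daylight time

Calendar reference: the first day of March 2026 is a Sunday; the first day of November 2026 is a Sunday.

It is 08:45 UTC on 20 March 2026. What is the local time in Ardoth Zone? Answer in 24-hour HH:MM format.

13:45

1 March 2026 is a Sunday, so the first Saturday is March 7 and the third is March 21.
1 November 2026 is a Sunday, so Sundays fall on 1, 8, 15, 22, 29; the last is November 29.
At the standard offset (UTC+05:00), 08:45 UTC + 5h = 13:45 Ardoth Zone standard time.
The standard-time date in Ardoth Zone, 20 March 2026, does not fall between 21 March and 29 November, so daylight saving is not in effect and Ardoth Zone is at UTC+05:00.
08:45 UTC + 5h = 13:45 local.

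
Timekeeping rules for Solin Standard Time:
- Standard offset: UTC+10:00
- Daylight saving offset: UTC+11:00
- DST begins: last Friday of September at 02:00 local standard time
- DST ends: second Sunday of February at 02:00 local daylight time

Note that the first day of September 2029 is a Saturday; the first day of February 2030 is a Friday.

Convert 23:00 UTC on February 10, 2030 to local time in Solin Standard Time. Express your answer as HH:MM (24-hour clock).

1 September 2029 is a Saturday, so Fridays fall on 7, 14, 21, 28; the last is September 28.
1 February 2030 is a Friday, so the first Sunday is February 3 and the second is February 10.
At the standard offset (UTC+10:00), 23:00 UTC + 10h = 09:00 Solin Standard Time standard time (rolling into the next day, 11 February 2030).
The standard-time date in Solin Standard Time, February 11, 2030, does not fall between 28 September 2029 and 10 February 2030, so daylight saving is not in effect and Solin Standard Time is at UTC+10:00.
23:00 UTC + 10h = 09:00 local (rolling into the next day, 11 February 2030).

09:00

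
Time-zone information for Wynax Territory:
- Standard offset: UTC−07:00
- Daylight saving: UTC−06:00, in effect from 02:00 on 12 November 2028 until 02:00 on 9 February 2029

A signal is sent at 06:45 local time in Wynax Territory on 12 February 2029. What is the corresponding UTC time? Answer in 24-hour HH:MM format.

13:45

12 February 2029 is outside the daylight-saving period (12 November 2028 – 9 February 2029), so Wynax Territory is on standard time, UTC−07:00.
06:45 local + 7h = 13:45 UTC.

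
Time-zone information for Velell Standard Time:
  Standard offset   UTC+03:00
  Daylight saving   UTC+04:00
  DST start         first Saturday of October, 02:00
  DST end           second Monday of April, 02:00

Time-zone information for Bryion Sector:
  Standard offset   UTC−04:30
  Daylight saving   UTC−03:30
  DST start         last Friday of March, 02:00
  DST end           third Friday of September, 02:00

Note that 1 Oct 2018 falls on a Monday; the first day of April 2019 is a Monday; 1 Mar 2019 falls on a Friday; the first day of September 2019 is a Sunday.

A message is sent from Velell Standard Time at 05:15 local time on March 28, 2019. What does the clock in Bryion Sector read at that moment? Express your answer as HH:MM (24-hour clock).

1 October 2018 is a Monday, so the first Saturday is October 6.
1 April 2019 is a Monday, so the first Monday is April 1 and the second is April 8.
March 28, 2019 lies within the daylight-saving period (6 October 2018 – 8 April 2019), so Velell Standard Time is on daylight time, UTC+04:00.
05:15 Velell Standard Time − 4h = 01:15 UTC.
1 March 2019 is a Friday, so Fridays fall on 1, 8, 15, 22, 29; the last is March 29.
1 September 2019 is a Sunday, so the first Friday is September 6 and the third is September 20.
At the standard offset (UTC−04:30), 01:15 UTC − 4h30m = 20:45 Bryion Sector standard time (rolling into the previous day, 27 March 2019).
The standard-time date in Bryion Sector, March 27, 2019, does not fall between 29 March and 20 September, so daylight saving is not in effect and Bryion Sector is at UTC−04:30.
01:15 UTC − 4h30m = 20:45 Bryion Sector (rolling into the previous day, 27 March 2019).

20:45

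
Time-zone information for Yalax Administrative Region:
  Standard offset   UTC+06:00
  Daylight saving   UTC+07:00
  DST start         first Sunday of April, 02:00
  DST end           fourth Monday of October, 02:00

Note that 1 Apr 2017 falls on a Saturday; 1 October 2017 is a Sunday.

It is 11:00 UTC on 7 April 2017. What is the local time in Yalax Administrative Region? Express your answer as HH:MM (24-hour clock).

1 April 2017 is a Saturday, so the first Sunday is April 2.
1 October 2017 is a Sunday, so the first Monday is October 2 and the fourth is October 23.
At the standard offset (UTC+06:00), 11:00 UTC + 6h = 17:00 Yalax Administrative Region standard time.
The standard-time date in Yalax Administrative Region, 7 April 2017, lies within the daylight-saving period (2 April – 23 October), so Yalax Administrative Region is on daylight time, UTC+07:00.
11:00 UTC + 7h = 18:00 local.

18:00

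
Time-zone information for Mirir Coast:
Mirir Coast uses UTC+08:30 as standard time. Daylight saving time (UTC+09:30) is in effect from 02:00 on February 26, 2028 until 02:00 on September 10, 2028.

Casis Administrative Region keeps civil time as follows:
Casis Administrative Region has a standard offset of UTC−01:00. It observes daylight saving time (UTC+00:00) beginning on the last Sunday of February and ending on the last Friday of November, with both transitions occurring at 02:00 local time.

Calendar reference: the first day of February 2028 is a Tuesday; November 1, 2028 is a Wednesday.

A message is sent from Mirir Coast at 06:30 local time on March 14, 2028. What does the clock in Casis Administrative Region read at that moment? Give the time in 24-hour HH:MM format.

March 14, 2028 lies within the daylight-saving period (26 February – 10 September), so Mirir Coast is on daylight time, UTC+09:30.
06:30 Mirir Coast − 9h30m = 21:00 UTC (rolling into the previous day, 13 March 2028).
1 February 2028 is a Tuesday, so Sundays fall on 6, 13, 20, 27; the last is February 27.
1 November 2028 is a Wednesday, so Fridays fall on 3, 10, 17, 24; the last is November 24.
At the standard offset (UTC−01:00), 21:00 UTC − 1h = 20:00 Casis Administrative Region standard time.
The standard-time date in Casis Administrative Region, March 13, 2028, lies within the daylight-saving period (27 February – 24 November), so Casis Administrative Region is on daylight time, UTC+00:00.
21:00 UTC + 0h = 21:00 Casis Administrative Region.

21:00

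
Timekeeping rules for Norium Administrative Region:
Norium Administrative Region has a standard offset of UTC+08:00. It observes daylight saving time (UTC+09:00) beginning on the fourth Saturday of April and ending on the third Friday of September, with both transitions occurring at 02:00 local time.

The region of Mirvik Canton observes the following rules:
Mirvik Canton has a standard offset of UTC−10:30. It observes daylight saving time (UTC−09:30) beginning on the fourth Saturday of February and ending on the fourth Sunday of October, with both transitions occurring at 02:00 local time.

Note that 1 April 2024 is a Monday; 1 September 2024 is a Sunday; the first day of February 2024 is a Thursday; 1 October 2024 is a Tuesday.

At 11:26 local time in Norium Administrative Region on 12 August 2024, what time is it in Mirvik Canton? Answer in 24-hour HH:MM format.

16:56

1 April 2024 is a Monday, so the first Saturday is April 6 and the fourth is April 27.
1 September 2024 is a Sunday, so the first Friday is September 6 and the third is September 20.
12 August 2024 lies within the daylight-saving period (27 April – 20 September), so Norium Administrative Region is on daylight time, UTC+09:00.
11:26 Norium Administrative Region − 9h = 02:26 UTC.
1 February 2024 is a Thursday, so the first Saturday is February 3 and the fourth is February 24.
1 October 2024 is a Tuesday, so the first Sunday is October 6 and the fourth is October 27.
At the standard offset (UTC−10:30), 02:26 UTC − 10h30m = 15:56 Mirvik Canton standard time (rolling into the previous day, 11 August 2024).
The standard-time date in Mirvik Canton, 11 August 2024, lies within the daylight-saving period (24 February – 27 October), so Mirvik Canton is on daylight time, UTC−09:30.
02:26 UTC − 9h30m = 16:56 Mirvik Canton (rolling into the previous day, 11 August 2024).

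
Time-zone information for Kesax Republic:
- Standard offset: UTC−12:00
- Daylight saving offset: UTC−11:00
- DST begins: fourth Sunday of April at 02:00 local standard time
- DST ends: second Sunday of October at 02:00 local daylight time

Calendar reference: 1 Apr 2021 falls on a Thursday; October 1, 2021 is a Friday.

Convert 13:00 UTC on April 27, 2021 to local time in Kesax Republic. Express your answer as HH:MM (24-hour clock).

1 April 2021 is a Thursday, so the first Sunday is April 4 and the fourth is April 25.
1 October 2021 is a Friday, so the first Sunday is October 3 and the second is October 10.
At the standard offset (UTC−12:00), 13:00 UTC − 12h = 01:00 Kesax Republic standard time.
The standard-time date in Kesax Republic, April 27, 2021, lies within the daylight-saving period (25 April – 10 October), so Kesax Republic is on daylight time, UTC−11:00.
13:00 UTC − 11h = 02:00 local.

02:00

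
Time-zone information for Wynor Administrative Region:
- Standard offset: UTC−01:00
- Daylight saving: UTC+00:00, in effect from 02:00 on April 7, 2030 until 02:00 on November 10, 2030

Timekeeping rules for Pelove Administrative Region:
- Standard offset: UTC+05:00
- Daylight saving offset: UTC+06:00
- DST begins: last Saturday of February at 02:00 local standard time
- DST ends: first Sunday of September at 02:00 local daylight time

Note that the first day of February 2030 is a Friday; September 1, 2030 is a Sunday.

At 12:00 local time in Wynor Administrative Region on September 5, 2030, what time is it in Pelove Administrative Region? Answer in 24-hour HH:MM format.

17:00

Daylight saving runs 7 April – 10 November; September 5, 2030 is inside that window, so Wynor Administrative Region is at UTC+00:00.
12:00 Wynor Administrative Region − 0h = 12:00 UTC.
1 February 2030 is a Friday, so Saturdays fall on 2, 9, 16, 23; the last is February 23.
1 September 2030 is a Sunday, so the first Sunday is September 1.
At the standard offset (UTC+05:00), 12:00 UTC + 5h = 17:00 Pelove Administrative Region standard time.
Daylight saving runs 23 February – 1 September; the standard-time date in Pelove Administrative Region, September 5, 2030, is outside that window, so Pelove Administrative Region is on standard time at UTC+05:00.
12:00 UTC + 5h = 17:00 Pelove Administrative Region.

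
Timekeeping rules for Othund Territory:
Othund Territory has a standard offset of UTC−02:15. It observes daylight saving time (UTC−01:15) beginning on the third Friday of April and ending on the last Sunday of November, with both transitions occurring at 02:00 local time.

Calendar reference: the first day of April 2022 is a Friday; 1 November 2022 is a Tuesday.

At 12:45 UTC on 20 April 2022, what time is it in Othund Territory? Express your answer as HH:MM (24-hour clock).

1 April 2022 is a Friday, so the first Friday is April 1 and the third is April 15.
1 November 2022 is a Tuesday, so Sundays fall on 6, 13, 20, 27; the last is November 27.
At the standard offset (UTC−02:15), 12:45 UTC − 2h15m = 10:30 Othund Territory standard time.
Daylight saving runs 15 April – 27 November; the standard-time date in Othund Territory, 20 April 2022, is inside that window, so Othund Territory is at UTC−01:15.
12:45 UTC − 1h15m = 11:30 local.

11:30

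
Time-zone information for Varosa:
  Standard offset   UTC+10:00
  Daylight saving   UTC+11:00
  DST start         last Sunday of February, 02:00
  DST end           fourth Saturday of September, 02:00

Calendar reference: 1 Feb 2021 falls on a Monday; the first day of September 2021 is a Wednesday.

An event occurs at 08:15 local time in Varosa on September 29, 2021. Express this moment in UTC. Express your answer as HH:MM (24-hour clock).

22:15

1 February 2021 is a Monday, so Sundays fall on 7, 14, 21, 28; the last is February 28.
1 September 2021 is a Wednesday, so the first Saturday is September 4 and the fourth is September 25.
September 29, 2021 does not fall between 28 February and 25 September, so daylight saving is not in effect and Varosa is at UTC+10:00.
08:15 local − 10h = 22:15 UTC (rolling into the previous day, 28 September 2021).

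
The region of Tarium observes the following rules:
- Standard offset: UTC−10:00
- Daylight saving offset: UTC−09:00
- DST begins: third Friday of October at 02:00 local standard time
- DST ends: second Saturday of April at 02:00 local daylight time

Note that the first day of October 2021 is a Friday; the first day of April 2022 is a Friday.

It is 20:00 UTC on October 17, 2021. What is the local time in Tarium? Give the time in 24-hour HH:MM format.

1 October 2021 is a Friday, so the first Friday is October 1 and the third is October 15.
1 April 2022 is a Friday, so the first Saturday is April 2 and the second is April 9.
At the standard offset (UTC−10:00), 20:00 UTC − 10h = 10:00 Tarium standard time.
The standard-time date in Tarium, October 17, 2021, lies within the daylight-saving period (15 October 2021 – 9 April 2022), so Tarium is on daylight time, UTC−09:00.
20:00 UTC − 9h = 11:00 local.

11:00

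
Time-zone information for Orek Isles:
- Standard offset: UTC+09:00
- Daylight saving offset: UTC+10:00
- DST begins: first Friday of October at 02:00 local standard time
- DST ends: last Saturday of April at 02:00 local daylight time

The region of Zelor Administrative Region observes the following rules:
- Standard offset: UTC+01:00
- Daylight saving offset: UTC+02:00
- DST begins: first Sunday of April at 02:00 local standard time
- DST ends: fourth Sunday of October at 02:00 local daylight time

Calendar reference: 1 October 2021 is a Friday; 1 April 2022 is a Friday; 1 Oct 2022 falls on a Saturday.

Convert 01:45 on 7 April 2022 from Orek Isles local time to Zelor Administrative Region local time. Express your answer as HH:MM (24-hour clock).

17:45

1 October 2021 is a Friday, so the first Friday is October 1.
1 April 2022 is a Friday, so Saturdays fall on 2, 9, 16, 23, 30; the last is April 30.
Daylight saving runs 1 October 2021 – 30 April 2022; 7 April 2022 is inside that window, so Orek Isles is at UTC+10:00.
01:45 Orek Isles − 10h = 15:45 UTC (rolling into the previous day, 6 April 2022).
1 April 2022 is a Friday, so the first Sunday is April 3.
1 October 2022 is a Saturday, so the first Sunday is October 2 and the fourth is October 23.
At the standard offset (UTC+01:00), 15:45 UTC + 1h = 16:45 Zelor Administrative Region standard time.
The standard-time date in Zelor Administrative Region, 6 April 2022, falls between 3 April and 23 October, so daylight saving is in effect and Zelor Administrative Region is at UTC+02:00.
15:45 UTC + 2h = 17:45 Zelor Administrative Region.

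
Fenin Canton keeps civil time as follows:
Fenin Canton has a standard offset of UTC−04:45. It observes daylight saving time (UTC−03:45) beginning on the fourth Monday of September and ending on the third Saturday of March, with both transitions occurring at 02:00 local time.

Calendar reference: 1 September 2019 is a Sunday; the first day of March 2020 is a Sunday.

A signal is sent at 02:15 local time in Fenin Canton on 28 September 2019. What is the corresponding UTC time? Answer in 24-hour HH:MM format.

1 September 2019 is a Sunday, so the first Monday is September 2 and the fourth is September 23.
1 March 2020 is a Sunday, so the first Saturday is March 7 and the third is March 21.
28 September 2019 falls between 23 September 2019 and 21 March 2020, so daylight saving is in effect and Fenin Canton is at UTC−03:45.
02:15 local + 3h45m = 06:00 UTC.

06:00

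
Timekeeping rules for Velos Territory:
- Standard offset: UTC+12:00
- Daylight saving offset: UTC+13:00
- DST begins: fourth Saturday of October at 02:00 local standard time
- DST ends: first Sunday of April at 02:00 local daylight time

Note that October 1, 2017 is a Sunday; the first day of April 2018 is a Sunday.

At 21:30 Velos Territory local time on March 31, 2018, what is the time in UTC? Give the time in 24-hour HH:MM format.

08:30

1 October 2017 is a Sunday, so the first Saturday is October 7 and the fourth is October 28.
1 April 2018 is a Sunday, so the first Sunday is April 1.
March 31, 2018 lies within the daylight-saving period (28 October 2017 – 1 April 2018), so Velos Territory is on daylight time, UTC+13:00.
21:30 local − 13h = 08:30 UTC.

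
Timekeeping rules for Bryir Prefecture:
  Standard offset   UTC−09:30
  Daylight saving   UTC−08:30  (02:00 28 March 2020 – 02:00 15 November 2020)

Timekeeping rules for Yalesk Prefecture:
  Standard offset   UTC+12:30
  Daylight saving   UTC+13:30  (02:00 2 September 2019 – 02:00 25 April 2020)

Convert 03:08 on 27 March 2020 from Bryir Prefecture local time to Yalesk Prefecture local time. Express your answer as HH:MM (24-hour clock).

Daylight saving runs 28 March – 15 November; 27 March 2020 is outside that window, so Bryir Prefecture is on standard time at UTC−09:30.
03:08 Bryir Prefecture + 9h30m = 12:38 UTC.
At the standard offset (UTC+12:30), 12:38 UTC + 12h30m = 01:08 Yalesk Prefecture standard time (rolling into the next day, 28 March 2020).
The standard-time date in Yalesk Prefecture, 28 March 2020, lies within the daylight-saving period (2 September 2019 – 25 April 2020), so Yalesk Prefecture is on daylight time, UTC+13:30.
12:38 UTC + 13h30m = 02:08 Yalesk Prefecture (rolling into the next day, 28 March 2020).

02:08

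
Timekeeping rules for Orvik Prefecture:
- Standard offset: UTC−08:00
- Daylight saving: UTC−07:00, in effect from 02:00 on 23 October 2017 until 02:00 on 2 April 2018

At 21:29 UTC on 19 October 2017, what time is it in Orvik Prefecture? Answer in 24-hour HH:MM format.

13:29

At the standard offset (UTC−08:00), 21:29 UTC − 8h = 13:29 Orvik Prefecture standard time.
Daylight saving runs 23 October 2017 – 2 April 2018; the standard-time date in Orvik Prefecture, 19 October 2017, is outside that window, so Orvik Prefecture is on standard time at UTC−08:00.
21:29 UTC − 8h = 13:29 local.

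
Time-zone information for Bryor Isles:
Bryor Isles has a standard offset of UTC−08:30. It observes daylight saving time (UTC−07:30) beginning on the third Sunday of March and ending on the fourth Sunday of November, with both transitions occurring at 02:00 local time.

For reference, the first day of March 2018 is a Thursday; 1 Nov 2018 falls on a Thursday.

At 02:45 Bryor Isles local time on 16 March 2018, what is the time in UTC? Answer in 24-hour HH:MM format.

11:15

1 March 2018 is a Thursday, so the first Sunday is March 4 and the third is March 18.
1 November 2018 is a Thursday, so the first Sunday is November 4 and the fourth is November 25.
16 March 2018 is outside the daylight-saving period (18 March – 25 November), so Bryor Isles is on standard time, UTC−08:30.
02:45 local + 8h30m = 11:15 UTC.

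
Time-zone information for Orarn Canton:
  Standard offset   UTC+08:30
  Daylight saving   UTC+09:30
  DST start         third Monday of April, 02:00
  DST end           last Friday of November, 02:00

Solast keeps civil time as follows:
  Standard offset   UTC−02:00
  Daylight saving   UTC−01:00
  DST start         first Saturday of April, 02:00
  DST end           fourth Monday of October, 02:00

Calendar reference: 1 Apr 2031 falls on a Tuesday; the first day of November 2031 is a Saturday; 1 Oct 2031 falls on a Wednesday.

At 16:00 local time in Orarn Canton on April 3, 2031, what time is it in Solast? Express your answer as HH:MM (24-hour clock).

05:30

1 April 2031 is a Tuesday, so the first Monday is April 7 and the third is April 21.
1 November 2031 is a Saturday, so Fridays fall on 7, 14, 21, 28; the last is November 28.
Daylight saving runs 21 April – 28 November; April 3, 2031 is outside that window, so Orarn Canton is on standard time at UTC+08:30.
16:00 Orarn Canton − 8h30m = 07:30 UTC.
1 April 2031 is a Tuesday, so the first Saturday is April 5.
1 October 2031 is a Wednesday, so the first Monday is October 6 and the fourth is October 27.
At the standard offset (UTC−02:00), 07:30 UTC − 2h = 05:30 Solast standard time.
The standard-time date in Solast, April 3, 2031, is outside the daylight-saving period (5 April – 27 October), so Solast is on standard time, UTC−02:00.
07:30 UTC − 2h = 05:30 Solast.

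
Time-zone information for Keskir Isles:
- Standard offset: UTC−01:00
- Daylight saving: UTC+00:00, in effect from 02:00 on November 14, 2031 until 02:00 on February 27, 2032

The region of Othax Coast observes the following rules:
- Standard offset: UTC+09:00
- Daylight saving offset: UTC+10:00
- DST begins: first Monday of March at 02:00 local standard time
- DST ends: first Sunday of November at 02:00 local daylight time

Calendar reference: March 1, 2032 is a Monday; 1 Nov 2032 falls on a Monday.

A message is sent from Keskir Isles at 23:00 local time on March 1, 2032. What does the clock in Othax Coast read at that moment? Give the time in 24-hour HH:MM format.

10:00

March 1, 2032 does not fall between 14 November 2031 and 27 February 2032, so daylight saving is not in effect and Keskir Isles is at UTC−01:00.
23:00 Keskir Isles + 1h = 00:00 UTC (rolling into the next day, 2 March 2032).
1 March 2032 is a Monday, so the first Monday is March 1.
1 November 2032 is a Monday, so the first Sunday is November 7.
At the standard offset (UTC+09:00), 00:00 UTC + 9h = 09:00 Othax Coast standard time.
The standard-time date in Othax Coast, March 2, 2032, falls between 1 March and 7 November, so daylight saving is in effect and Othax Coast is at UTC+10:00.
00:00 UTC + 10h = 10:00 Othax Coast.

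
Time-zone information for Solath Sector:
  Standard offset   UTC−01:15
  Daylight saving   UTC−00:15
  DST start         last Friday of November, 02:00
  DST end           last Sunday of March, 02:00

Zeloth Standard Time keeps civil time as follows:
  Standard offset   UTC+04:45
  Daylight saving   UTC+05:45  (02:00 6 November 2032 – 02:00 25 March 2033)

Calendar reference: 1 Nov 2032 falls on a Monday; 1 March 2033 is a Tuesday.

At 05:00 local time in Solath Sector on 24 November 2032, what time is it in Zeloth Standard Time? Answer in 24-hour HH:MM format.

12:00

1 November 2032 is a Monday, so Fridays fall on 5, 12, 19, 26; the last is November 26.
1 March 2033 is a Tuesday, so Sundays fall on 6, 13, 20, 27; the last is March 27.
Daylight saving runs 26 November 2032 – 27 March 2033; 24 November 2032 is outside that window, so Solath Sector is on standard time at UTC−01:15.
05:00 Solath Sector + 1h15m = 06:15 UTC.
At the standard offset (UTC+04:45), 06:15 UTC + 4h45m = 11:00 Zeloth Standard Time standard time.
The standard-time date in Zeloth Standard Time, 24 November 2032, falls between 6 November 2032 and 25 March 2033, so daylight saving is in effect and Zeloth Standard Time is at UTC+05:45.
06:15 UTC + 5h45m = 12:00 Zeloth Standard Time.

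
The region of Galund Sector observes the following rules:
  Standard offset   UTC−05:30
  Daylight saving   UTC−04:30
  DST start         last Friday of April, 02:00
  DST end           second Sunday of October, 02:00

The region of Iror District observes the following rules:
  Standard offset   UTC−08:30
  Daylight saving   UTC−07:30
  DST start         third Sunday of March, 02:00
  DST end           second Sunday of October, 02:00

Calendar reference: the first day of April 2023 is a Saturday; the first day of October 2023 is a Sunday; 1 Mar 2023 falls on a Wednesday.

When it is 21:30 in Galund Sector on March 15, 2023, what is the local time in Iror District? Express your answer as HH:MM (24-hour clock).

1 April 2023 is a Saturday, so Fridays fall on 7, 14, 21, 28; the last is April 28.
1 October 2023 is a Sunday, so the first Sunday is October 1 and the second is October 8.
Daylight saving runs 28 April – 8 October; March 15, 2023 is outside that window, so Galund Sector is on standard time at UTC−05:30.
21:30 Galund Sector + 5h30m = 03:00 UTC (rolling into the next day, 16 March 2023).
1 March 2023 is a Wednesday, so the first Sunday is March 5 and the third is March 19.
1 October 2023 is a Sunday, so the first Sunday is October 1 and the second is October 8.
At the standard offset (UTC−08:30), 03:00 UTC − 8h30m = 18:30 Iror District standard time (rolling into the previous day, 15 March 2023).
Daylight saving runs 19 March – 8 October; the standard-time date in Iror District, March 15, 2023, is outside that window, so Iror District is on standard time at UTC−08:30.
03:00 UTC − 8h30m = 18:30 Iror District (rolling into the previous day, 15 March 2023).

18:30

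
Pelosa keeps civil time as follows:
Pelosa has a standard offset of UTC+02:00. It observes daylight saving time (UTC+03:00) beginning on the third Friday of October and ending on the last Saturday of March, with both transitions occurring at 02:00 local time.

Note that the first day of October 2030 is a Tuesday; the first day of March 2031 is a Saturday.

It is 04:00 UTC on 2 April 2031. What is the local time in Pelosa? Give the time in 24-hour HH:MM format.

06:00

1 October 2030 is a Tuesday, so the first Friday is October 4 and the third is October 18.
1 March 2031 is a Saturday, so Saturdays fall on 1, 8, 15, 22, 29; the last is March 29.
At the standard offset (UTC+02:00), 04:00 UTC + 2h = 06:00 Pelosa standard time.
The standard-time date in Pelosa, 2 April 2031, is outside the daylight-saving period (18 October 2030 – 29 March 2031), so Pelosa is on standard time, UTC+02:00.
04:00 UTC + 2h = 06:00 local.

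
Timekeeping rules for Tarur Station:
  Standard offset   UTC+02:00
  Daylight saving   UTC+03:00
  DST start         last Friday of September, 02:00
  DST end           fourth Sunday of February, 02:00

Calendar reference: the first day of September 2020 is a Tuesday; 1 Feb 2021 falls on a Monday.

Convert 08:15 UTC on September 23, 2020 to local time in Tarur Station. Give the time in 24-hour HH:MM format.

10:15

1 September 2020 is a Tuesday, so Fridays fall on 4, 11, 18, 25; the last is September 25.
1 February 2021 is a Monday, so the first Sunday is February 7 and the fourth is February 28.
At the standard offset (UTC+02:00), 08:15 UTC + 2h = 10:15 Tarur Station standard time.
The standard-time date in Tarur Station, September 23, 2020, does not fall between 25 September 2020 and 28 February 2021, so daylight saving is not in effect and Tarur Station is at UTC+02:00.
08:15 UTC + 2h = 10:15 local.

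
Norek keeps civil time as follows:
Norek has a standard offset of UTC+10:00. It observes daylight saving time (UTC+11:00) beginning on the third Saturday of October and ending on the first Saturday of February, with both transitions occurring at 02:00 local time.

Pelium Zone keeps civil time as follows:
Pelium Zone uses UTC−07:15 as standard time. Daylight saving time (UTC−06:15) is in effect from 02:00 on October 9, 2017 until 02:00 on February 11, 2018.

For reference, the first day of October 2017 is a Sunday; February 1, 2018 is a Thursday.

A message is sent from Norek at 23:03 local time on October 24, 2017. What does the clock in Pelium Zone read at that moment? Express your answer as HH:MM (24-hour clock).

05:48

1 October 2017 is a Sunday, so the first Saturday is October 7 and the third is October 21.
1 February 2018 is a Thursday, so the first Saturday is February 3.
October 24, 2017 falls between 21 October 2017 and 3 February 2018, so daylight saving is in effect and Norek is at UTC+11:00.
23:03 Norek − 11h = 12:03 UTC.
At the standard offset (UTC−07:15), 12:03 UTC − 7h15m = 04:48 Pelium Zone standard time.
The standard-time date in Pelium Zone, October 24, 2017, lies within the daylight-saving period (9 October 2017 – 11 February 2018), so Pelium Zone is on daylight time, UTC−06:15.
12:03 UTC − 6h15m = 05:48 Pelium Zone.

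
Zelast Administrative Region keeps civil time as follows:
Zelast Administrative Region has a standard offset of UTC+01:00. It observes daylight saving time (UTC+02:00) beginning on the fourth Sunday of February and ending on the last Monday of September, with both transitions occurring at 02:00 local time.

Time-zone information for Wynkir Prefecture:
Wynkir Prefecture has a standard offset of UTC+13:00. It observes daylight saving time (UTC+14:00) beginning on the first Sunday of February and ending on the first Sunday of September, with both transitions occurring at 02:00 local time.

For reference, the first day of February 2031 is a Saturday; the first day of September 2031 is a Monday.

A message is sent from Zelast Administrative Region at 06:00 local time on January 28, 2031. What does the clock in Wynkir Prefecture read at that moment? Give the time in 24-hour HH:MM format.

18:00

1 February 2031 is a Saturday, so the first Sunday is February 2 and the fourth is February 23.
1 September 2031 is a Monday, so Mondays fall on 1, 8, 15, 22, 29; the last is September 29.
January 28, 2031 does not fall between 23 February and 29 September, so daylight saving is not in effect and Zelast Administrative Region is at UTC+01:00.
06:00 Zelast Administrative Region − 1h = 05:00 UTC.
1 February 2031 is a Saturday, so the first Sunday is February 2.
1 September 2031 is a Monday, so the first Sunday is September 7.
At the standard offset (UTC+13:00), 05:00 UTC + 13h = 18:00 Wynkir Prefecture standard time.
The standard-time date in Wynkir Prefecture, January 28, 2031, does not fall between 2 February and 7 September, so daylight saving is not in effect and Wynkir Prefecture is at UTC+13:00.
05:00 UTC + 13h = 18:00 Wynkir Prefecture.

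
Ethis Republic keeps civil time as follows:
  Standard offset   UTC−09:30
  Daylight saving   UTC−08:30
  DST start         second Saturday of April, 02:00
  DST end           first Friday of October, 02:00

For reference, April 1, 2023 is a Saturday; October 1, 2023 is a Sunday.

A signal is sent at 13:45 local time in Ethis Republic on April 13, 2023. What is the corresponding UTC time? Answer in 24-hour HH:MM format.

22:15

1 April 2023 is a Saturday, so the first Saturday is April 1 and the second is April 8.
1 October 2023 is a Sunday, so the first Friday is October 6.
Daylight saving runs 8 April – 6 October; April 13, 2023 is inside that window, so Ethis Republic is at UTC−08:30.
13:45 local + 8h30m = 22:15 UTC.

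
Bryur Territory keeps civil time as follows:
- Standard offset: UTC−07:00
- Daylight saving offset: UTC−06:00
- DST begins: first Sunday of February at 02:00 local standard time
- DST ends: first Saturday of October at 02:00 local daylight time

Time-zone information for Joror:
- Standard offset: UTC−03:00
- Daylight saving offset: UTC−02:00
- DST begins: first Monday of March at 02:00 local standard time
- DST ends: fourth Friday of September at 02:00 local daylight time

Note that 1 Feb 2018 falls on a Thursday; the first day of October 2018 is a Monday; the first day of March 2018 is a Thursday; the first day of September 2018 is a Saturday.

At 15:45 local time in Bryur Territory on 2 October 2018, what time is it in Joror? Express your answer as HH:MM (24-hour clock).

18:45

1 February 2018 is a Thursday, so the first Sunday is February 4.
1 October 2018 is a Monday, so the first Saturday is October 6.
Daylight saving runs 4 February – 6 October; 2 October 2018 is inside that window, so Bryur Territory is at UTC−06:00.
15:45 Bryur Territory + 6h = 21:45 UTC.
1 March 2018 is a Thursday, so the first Monday is March 5.
1 September 2018 is a Saturday, so the first Friday is September 7 and the fourth is September 28.
At the standard offset (UTC−03:00), 21:45 UTC − 3h = 18:45 Joror standard time.
The standard-time date in Joror, 2 October 2018, does not fall between 5 March and 28 September, so daylight saving is not in effect and Joror is at UTC−03:00.
21:45 UTC − 3h = 18:45 Joror.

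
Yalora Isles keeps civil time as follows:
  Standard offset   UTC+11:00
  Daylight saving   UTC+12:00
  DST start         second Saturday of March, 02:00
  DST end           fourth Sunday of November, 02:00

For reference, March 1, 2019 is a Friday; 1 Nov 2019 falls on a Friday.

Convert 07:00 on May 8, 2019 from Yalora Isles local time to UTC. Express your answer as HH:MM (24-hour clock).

1 March 2019 is a Friday, so the first Saturday is March 2 and the second is March 9.
1 November 2019 is a Friday, so the first Sunday is November 3 and the fourth is November 24.
May 8, 2019 falls between 9 March and 24 November, so daylight saving is in effect and Yalora Isles is at UTC+12:00.
07:00 local − 12h = 19:00 UTC (rolling into the previous day, 7 May 2019).

19:00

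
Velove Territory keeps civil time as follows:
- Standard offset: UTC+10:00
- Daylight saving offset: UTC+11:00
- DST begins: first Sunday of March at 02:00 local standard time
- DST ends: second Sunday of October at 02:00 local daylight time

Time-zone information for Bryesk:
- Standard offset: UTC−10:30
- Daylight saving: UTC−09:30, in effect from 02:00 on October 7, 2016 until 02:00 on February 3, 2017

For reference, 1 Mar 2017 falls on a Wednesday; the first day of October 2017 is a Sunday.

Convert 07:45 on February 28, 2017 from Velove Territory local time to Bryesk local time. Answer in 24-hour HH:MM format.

11:15

1 March 2017 is a Wednesday, so the first Sunday is March 5.
1 October 2017 is a Sunday, so the first Sunday is October 1 and the second is October 8.
Daylight saving runs 5 March – 8 October; February 28, 2017 is outside that window, so Velove Territory is on standard time at UTC+10:00.
07:45 Velove Territory − 10h = 21:45 UTC (rolling into the previous day, 27 February 2017).
At the standard offset (UTC−10:30), 21:45 UTC − 10h30m = 11:15 Bryesk standard time.
Daylight saving runs 7 October 2016 – 3 February 2017; the standard-time date in Bryesk, February 27, 2017, is outside that window, so Bryesk is on standard time at UTC−10:30.
21:45 UTC − 10h30m = 11:15 Bryesk.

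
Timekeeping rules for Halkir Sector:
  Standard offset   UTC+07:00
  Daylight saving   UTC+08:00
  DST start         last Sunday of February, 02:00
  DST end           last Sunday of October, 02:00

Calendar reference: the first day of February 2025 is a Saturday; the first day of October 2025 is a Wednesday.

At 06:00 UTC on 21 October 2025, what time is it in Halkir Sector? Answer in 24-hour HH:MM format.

1 February 2025 is a Saturday, so Sundays fall on 2, 9, 16, 23; the last is February 23.
1 October 2025 is a Wednesday, so Sundays fall on 5, 12, 19, 26; the last is October 26.
At the standard offset (UTC+07:00), 06:00 UTC + 7h = 13:00 Halkir Sector standard time.
Daylight saving runs 23 February – 26 October; the standard-time date in Halkir Sector, 21 October 2025, is inside that window, so Halkir Sector is at UTC+08:00.
06:00 UTC + 8h = 14:00 local.

14:00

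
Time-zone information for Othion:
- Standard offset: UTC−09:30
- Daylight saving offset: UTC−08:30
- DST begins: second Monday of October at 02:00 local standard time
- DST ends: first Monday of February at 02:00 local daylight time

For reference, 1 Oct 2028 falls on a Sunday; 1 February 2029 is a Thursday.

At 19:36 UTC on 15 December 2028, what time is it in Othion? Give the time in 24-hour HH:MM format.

1 October 2028 is a Sunday, so the first Monday is October 2 and the second is October 9.
1 February 2029 is a Thursday, so the first Monday is February 5.
At the standard offset (UTC−09:30), 19:36 UTC − 9h30m = 10:06 Othion standard time.
The standard-time date in Othion, 15 December 2028, lies within the daylight-saving period (9 October 2028 – 5 February 2029), so Othion is on daylight time, UTC−08:30.
19:36 UTC − 8h30m = 11:06 local.

11:06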